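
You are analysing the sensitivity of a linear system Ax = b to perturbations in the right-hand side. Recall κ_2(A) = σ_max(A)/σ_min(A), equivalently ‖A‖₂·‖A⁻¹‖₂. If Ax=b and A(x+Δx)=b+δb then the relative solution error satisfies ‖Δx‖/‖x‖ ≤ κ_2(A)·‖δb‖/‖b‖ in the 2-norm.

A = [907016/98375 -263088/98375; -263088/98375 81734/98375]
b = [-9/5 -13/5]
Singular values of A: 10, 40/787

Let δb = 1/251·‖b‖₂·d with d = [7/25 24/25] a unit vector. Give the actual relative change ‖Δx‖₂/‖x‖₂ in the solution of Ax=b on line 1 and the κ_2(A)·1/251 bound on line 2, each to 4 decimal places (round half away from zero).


from the listed singular values, σ₁ = 10, σ_n = 40/787
κ_2(A) = 10 / (40/787) = 196.7500
worst-case relative error ≤ 196.7500 × 1/251 = 0.7839
solve Ax = b  →  x = [-16.6230 -56.6360]
2-norm of b is 3.1623; of x, 59.0251
with δb = [0.0035 0.0121], A·Δx = δb → ‖Δx‖ = 0.2479
dividing the unrounded norms, ‖Δx‖/‖x‖ = 0.0042
so the bound overstates the realised error by a factor of ≈ 186.6537 (computed from the unrounded values)

0.0042
0.7839


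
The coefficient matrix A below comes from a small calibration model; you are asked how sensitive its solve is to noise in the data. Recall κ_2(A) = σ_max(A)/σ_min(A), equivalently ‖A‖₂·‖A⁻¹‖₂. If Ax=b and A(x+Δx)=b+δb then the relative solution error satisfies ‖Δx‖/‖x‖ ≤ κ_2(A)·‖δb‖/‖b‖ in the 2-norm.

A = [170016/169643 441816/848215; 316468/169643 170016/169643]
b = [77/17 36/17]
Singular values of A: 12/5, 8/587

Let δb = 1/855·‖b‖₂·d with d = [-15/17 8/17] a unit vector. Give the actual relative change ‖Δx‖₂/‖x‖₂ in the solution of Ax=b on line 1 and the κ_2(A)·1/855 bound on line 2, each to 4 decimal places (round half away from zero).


from the listed singular values, σ₁ = 12/5, σ_n = 8/587
condition number: (12/5) ÷ (8/587) = 176.1000
κ_2(A)·‖δb‖/‖b‖ = 0.2060
solve Ax = b  →  x = [105.0588 -193.4436]
‖b‖ = 5.0000, ‖x‖ = 220.1313
with δb = [-0.0052 0.0028], A·Δx = δb → ‖Δx‖ = 0.4291
realised ‖Δx‖/‖x‖ = 0.0019
tightness: 0.0019 against a bound of 0.2060 (unrounded ratio ≈ 0.0095)

0.0019
0.2060


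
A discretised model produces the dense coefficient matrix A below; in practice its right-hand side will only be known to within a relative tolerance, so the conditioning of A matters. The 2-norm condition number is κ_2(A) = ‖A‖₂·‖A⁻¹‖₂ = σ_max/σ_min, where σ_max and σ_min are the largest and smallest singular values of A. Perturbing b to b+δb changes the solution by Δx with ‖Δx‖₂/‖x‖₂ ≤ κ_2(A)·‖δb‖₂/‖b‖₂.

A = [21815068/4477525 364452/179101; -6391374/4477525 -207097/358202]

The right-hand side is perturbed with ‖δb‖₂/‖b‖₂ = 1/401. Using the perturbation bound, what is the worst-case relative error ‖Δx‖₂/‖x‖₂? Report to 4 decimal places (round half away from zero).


0.8589

AᵀA = [826794965524/32077168201 344494494135/32077168201; 344494494135/32077168201 574190208625/128308672804]; tr = 22966686809/759222916, det = 1464100/189805729
solving λ² − 22966686809/759222916·λ + 1464100/189805729 = 0 gives λ = 121/4, 48400/189805729
so κ_2 = √((121/4) / (48400/189805729)) = 344.4250
bound on ‖Δx‖/‖x‖: κ·ε = 344.4250·1/401 = 0.8589


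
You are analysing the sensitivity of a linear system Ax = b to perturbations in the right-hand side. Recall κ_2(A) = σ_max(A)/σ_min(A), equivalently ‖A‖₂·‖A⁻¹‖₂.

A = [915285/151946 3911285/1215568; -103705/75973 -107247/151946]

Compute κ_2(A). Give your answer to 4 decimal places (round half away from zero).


348.8000

AᵀA = [523953325/13734436 2235510585/109875488; 2235510585/109875488 9538532521/879003904]; tr = 149036489/3041536, det = 60025/3041536
λ_max, λ_min = (149036489/3041536 ± √22211144780653521/9250941239296)/2 = 49, 1225/3041536
κ_2(A) = √(λ_max/λ_min) = √(49 / (1225/3041536)) = 348.8000


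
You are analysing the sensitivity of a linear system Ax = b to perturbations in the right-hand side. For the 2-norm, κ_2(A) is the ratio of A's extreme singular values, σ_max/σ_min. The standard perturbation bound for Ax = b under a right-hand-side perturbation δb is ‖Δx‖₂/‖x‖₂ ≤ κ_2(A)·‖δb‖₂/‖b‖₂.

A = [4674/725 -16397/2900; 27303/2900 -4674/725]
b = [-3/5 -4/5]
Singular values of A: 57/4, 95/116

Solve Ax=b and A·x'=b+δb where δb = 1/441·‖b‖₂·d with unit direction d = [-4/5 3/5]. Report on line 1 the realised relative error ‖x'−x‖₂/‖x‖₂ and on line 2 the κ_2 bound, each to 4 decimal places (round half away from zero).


largest singular value 57/4, smallest 95/116
κ_2(A) = (57/4) / (95/116) = 17.4000
bound on ‖Δx‖/‖x‖: κ·ε = 17.4000·1/441 = 0.0395
solve Ax = b  →  x = [-0.0561 0.0421]
‖b‖₂ = 1.0000 and ‖x‖₂ = 0.0702
Δx = A⁻¹·δb where δb = 1/441·1.0000·d; ‖Δx‖ = 0.0028
dividing the unrounded norms, ‖Δx‖/‖x‖ = 0.0395
so the bound is sharp here: realised error equals the bound

0.0395
0.0395


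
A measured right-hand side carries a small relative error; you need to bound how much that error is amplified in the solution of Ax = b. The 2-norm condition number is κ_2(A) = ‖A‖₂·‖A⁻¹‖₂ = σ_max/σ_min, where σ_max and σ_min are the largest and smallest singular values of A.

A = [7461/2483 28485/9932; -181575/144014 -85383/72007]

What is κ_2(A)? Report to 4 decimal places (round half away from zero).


form AᵀA = [1303145901/122722084 1241075115/122722084; 1241075115/122722084 4727973321/490888336] with trace 11819925/583696 and determinant 6561/2334784
λ_max, λ_min = (11819925/583696 ± √139706797376169/340701020416)/2 = 81/4, 81/583696
so κ_2 = √((81/4) / (81/583696)) = 382.0000

382.0000


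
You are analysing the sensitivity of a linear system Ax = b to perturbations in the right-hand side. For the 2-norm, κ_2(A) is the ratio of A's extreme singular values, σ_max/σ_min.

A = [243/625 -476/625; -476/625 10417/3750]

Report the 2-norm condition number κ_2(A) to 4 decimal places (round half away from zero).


18.0000

AᵀA = [457/625 -4522/1875; -4522/1875 186673/22500]; tr = 325/36, det = 1/4
solving λ² − 325/36·λ + 1/4 = 0 gives λ = 9, 1/36
κ = σ_max/σ_min = 3/(1/6) = 18.0000


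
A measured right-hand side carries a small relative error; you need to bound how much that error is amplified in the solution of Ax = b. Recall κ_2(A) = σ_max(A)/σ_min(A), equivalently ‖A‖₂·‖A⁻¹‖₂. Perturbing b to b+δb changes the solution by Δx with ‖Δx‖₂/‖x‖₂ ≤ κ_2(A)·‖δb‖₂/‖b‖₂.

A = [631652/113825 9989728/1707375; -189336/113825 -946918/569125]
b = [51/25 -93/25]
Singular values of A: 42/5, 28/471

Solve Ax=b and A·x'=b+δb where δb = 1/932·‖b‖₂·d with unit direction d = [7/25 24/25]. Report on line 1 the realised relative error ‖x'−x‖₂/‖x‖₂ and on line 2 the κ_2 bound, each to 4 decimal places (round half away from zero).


0.0015
0.1516

from the listed singular values, σ₁ = 42/5, σ_n = 28/471
condition number: (42/5) ÷ (28/471) = 141.3000
perturbation bound = 141.3000·1/932 = 0.1516
solve Ax = b  →  x = [36.7894 -34.5443]
‖b‖ = 4.2426, ‖x‖ = 50.4655
re-solving with b+δb shifts x by Δx of norm 0.0766
realised ‖Δx‖/‖x‖ = 0.0015
tightness: 0.0015 against a bound of 0.1516 (unrounded ratio ≈ 0.0100)


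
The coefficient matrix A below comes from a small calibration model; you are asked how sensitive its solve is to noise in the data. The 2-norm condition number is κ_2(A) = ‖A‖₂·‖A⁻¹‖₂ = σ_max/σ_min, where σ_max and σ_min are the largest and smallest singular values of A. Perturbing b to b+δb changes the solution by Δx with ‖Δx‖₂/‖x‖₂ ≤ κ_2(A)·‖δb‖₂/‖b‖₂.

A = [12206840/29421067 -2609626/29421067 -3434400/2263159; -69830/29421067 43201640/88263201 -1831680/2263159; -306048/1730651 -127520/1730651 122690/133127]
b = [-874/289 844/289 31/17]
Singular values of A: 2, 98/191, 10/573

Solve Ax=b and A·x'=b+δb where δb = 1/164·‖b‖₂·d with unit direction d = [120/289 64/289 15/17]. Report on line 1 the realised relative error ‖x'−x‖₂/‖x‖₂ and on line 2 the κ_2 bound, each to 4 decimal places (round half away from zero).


σ_max = 2, σ_min = 10/573
κ = σ_max/σ_min = 2/(10/573) = 114.6000
perturbation bound = 114.6000·1/164 = 0.6988
solve Ax = b  →  x = [48.4012 28.6127 13.5537]
‖b‖₂ = 4.5826 and ‖x‖₂ = 57.8365
re-solving with b+δb shifts x by Δx of norm 1.6011
relative error = 0.0277
tightness: 0.0277 against a bound of 0.6988 (unrounded ratio ≈ 0.0396)

0.0277
0.6988


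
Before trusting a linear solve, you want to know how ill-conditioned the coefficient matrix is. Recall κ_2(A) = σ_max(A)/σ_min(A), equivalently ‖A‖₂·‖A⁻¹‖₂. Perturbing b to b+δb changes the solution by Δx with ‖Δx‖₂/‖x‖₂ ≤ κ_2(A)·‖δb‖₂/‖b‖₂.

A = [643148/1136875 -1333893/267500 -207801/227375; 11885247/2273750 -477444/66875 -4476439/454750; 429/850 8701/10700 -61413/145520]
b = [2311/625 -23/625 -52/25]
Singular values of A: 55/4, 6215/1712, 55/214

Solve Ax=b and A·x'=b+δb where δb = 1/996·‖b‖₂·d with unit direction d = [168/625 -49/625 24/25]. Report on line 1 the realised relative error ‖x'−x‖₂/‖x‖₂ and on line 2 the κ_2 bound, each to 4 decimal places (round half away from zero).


largest singular value 55/4, smallest 55/214
condition number: (55/4) ÷ (55/214) = 53.5000
worst-case relative error ≤ 53.5000 × 1/996 = 0.0537
solve Ax = b  →  x = [-3.7169 -0.9251 -1.2990]
‖b‖ = 4.2426, ‖x‖ = 4.0446
Δx = A⁻¹·δb where δb = 1/996·4.2426·d; ‖Δx‖ = 0.0166
realised ‖Δx‖/‖x‖ = 0.0041
so the bound overstates the realised error by a factor of ≈ 13.1081 (computed from the unrounded values)

0.0041
0.0537


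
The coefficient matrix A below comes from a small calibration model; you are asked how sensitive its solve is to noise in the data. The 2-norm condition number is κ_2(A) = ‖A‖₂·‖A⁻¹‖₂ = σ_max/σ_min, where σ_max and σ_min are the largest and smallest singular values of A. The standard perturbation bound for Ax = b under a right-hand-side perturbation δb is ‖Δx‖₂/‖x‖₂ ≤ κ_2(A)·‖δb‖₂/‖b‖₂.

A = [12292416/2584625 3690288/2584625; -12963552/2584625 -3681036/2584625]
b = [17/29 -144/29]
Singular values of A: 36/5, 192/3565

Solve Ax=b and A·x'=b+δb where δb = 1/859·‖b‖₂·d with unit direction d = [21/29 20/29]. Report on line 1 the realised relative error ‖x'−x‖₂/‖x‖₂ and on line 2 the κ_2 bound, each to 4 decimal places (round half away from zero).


0.0019
0.1556

largest singular value 36/5, smallest 192/3565
condition number: (36/5) ÷ (192/3565) = 133.6875
worst-case relative error ≤ 133.6875 × 1/859 = 0.1556
solve Ax = b  →  x = [16.1302 -53.3194]
2-norm of b is 5.0000; of x, 55.7059
with δb = [0.0042 0.0040], A·Δx = δb → ‖Δx‖ = 0.1081
dividing the unrounded norms, ‖Δx‖/‖x‖ = 0.0019
so the bound overstates the realised error by a factor of ≈ 80.2165 (computed from the unrounded values)


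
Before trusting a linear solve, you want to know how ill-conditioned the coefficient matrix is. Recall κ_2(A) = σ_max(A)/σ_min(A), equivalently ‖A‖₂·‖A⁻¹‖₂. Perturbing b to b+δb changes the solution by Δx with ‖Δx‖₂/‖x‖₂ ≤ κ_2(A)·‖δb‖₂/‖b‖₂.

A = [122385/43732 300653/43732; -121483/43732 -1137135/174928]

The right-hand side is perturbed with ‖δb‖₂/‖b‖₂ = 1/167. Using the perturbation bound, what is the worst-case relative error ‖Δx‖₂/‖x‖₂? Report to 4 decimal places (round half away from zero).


form AᵀA = [1359929/87464 26097525/699712; 26097525/699712 250558093/2798848] with trace 22621217/215296 and determinant 2825761/3444736
λ_max, λ_min = (22621217/215296 ± √511567364801025/46352367616)/2 = 1681/16, 1681/215296
κ = σ_max/σ_min = (41/4)/(41/464) = 116.0000
bound on ‖Δx‖/‖x‖: κ·ε = 116.0000·1/167 = 0.6946

0.6946


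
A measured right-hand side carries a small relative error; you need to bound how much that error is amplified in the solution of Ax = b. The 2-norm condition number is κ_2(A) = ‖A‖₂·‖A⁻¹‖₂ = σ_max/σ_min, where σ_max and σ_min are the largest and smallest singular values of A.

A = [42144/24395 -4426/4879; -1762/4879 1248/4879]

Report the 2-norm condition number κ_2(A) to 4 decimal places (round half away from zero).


35.0000

form AᵀA = [64868/20825 -6912/4165; -6912/4165 740/833] with trace 4904/1225 and determinant 16/1225
solving λ² − 4904/1225·λ + 16/1225 = 0 gives λ = 4, 4/1225
κ = σ_max/σ_min = 2/(2/35) = 35.0000


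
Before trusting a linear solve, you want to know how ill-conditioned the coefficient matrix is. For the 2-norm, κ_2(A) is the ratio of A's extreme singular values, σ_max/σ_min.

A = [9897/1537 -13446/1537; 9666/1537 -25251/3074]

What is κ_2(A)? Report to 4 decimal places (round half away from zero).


AᵀA = [227565/2809 -303345/2809; -303345/2809 1618065/11236]; tr = 2528325/11236, det = 50625/11236
λ_max, λ_min = (2528325/11236 ± √6390152015625/126247696)/2 = 225, 225/11236
σ_max=√225=15, σ_min=√(225/11236)=(15/106) → κ = 106.0000

106.0000


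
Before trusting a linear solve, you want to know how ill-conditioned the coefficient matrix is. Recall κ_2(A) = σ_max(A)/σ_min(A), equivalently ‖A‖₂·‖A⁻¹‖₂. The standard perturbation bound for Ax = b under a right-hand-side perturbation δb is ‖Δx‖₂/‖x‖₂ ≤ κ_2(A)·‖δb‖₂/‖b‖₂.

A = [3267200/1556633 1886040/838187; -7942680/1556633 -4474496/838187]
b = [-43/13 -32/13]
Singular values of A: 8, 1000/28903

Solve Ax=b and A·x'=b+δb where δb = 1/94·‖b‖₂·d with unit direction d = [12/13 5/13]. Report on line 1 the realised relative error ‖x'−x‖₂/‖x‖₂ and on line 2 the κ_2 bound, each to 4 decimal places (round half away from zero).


0.0110
2.4598

largest singular value 8, smallest 1000/28903
κ = σ_max/σ_min = 8/(1000/28903) = 231.2240
worst-case relative error ≤ 231.2240 × 1/94 = 2.4598
solve Ax = b  →  x = [83.8052 -79.6419]
‖b‖ = 4.1231, ‖x‖ = 115.6121
re-solving with b+δb shifts x by Δx of norm 1.2678
relative error = 0.0110
tightness: 0.0110 against a bound of 2.4598 (unrounded ratio ≈ 0.0045)


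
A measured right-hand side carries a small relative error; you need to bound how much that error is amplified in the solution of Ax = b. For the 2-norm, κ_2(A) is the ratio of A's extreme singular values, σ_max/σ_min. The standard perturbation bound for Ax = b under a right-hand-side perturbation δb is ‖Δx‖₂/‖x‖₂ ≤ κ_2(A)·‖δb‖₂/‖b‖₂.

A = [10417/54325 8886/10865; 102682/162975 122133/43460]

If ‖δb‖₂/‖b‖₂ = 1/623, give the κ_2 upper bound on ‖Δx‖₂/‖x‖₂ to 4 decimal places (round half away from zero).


0.6125

M = AᵀA = [18432349/42497361 18202195/9443858; 18202195/9443858 647193825/75550864]. tr(M)=3640489/404496, det(M)=25/44944
char-poly roots: 9 and 25/404496
κ_2(A) = √(λ_max/λ_min) = √(9 / (25/404496)) = 381.6000
perturbation bound = 381.6000·1/623 = 0.6125


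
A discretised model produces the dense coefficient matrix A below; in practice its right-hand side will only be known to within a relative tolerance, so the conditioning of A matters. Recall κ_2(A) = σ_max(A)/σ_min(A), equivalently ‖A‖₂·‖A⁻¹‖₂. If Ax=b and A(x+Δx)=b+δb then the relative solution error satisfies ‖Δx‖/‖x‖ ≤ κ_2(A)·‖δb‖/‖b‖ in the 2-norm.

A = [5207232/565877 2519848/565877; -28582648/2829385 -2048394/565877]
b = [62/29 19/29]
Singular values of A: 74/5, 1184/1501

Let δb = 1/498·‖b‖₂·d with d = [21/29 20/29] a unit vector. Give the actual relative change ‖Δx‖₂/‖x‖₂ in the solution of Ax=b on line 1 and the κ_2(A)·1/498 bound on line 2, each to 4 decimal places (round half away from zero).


from the listed singular values, σ₁ = 74/5, σ_n = 1184/1501
κ = σ_max/σ_min = (74/5)/(1184/1501) = 18.7625
worst-case relative error ≤ 18.7625 × 1/498 = 0.0377
solve Ax = b  →  x = [-0.9128 2.3664]
‖b‖₂ = 2.2361 and ‖x‖₂ = 2.5364
δb = ε·‖b‖·d = [0.0033 0.0031]; solving A·Δx = δb gives ‖Δx‖ = 0.0057
dividing the unrounded norms, ‖Δx‖/‖x‖ = 0.0022
realised/bound (from unrounded values) ≈ 0.0596

0.0022
0.0377


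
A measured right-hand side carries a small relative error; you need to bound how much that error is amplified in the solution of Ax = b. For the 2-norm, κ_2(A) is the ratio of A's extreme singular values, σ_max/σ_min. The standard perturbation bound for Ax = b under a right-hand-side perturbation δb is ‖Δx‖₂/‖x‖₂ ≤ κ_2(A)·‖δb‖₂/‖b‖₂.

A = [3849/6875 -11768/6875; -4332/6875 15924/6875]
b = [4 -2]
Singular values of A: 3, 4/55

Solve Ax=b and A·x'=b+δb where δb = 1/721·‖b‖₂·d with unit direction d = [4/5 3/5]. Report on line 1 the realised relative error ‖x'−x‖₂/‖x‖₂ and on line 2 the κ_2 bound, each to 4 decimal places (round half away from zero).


from the listed singular values, σ₁ = 3, σ_n = 4/55
κ_2(A) = 3 / (4/55) = 41.2500
bound on ‖Δx‖/‖x‖: κ·ε = 41.2500·1/721 = 0.0572
solve Ax = b  →  x = [26.7733 6.4200]
‖b‖ = 4.4721, ‖x‖ = 27.5323
with δb = [0.0050 0.0037], A·Δx = δb → ‖Δx‖ = 0.0853
realised ‖Δx‖/‖x‖ = 0.0031
realised/bound (from unrounded values) ≈ 0.0541

0.0031
0.0572


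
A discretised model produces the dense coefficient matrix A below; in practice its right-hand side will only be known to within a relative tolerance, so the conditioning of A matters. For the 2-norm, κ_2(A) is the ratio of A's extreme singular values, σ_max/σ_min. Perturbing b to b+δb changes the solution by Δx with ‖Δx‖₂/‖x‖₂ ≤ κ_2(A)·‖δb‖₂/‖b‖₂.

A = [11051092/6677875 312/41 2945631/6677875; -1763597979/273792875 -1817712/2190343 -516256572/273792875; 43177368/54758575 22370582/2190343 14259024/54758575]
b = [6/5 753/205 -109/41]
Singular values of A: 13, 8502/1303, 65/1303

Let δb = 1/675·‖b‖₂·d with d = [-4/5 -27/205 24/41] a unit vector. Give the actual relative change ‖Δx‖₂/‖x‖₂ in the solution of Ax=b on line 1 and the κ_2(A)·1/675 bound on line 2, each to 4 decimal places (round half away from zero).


largest singular value 13, smallest 65/1303
κ_2(A) = 13 / (65/1303) = 260.6000
bound on ‖Δx‖/‖x‖: κ·ε = 260.6000·1/675 = 0.3861
solve Ax = b  →  x = [16.3757 -0.0492 -57.8680]
‖b‖₂ = 4.6904 and ‖x‖₂ = 60.1404
re-solving with b+δb shifts x by Δx of norm 0.1393
realised ‖Δx‖/‖x‖ = 0.0023
so the bound overstates the realised error by a factor of ≈ 166.6857 (computed from the unrounded values)

0.0023
0.3861


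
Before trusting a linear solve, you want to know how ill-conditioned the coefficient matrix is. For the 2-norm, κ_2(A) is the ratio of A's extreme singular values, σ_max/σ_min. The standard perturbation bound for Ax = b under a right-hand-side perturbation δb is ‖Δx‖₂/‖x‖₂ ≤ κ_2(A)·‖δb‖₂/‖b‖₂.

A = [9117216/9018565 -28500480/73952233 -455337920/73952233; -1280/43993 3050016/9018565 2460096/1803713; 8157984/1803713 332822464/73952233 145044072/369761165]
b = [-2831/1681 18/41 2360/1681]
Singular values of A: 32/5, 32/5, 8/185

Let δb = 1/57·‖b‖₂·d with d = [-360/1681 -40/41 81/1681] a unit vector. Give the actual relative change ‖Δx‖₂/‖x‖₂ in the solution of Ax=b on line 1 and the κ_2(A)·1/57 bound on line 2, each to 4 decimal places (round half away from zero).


2.5965
2.5965

from the listed singular values, σ₁ = 32/5, σ_n = 8/185
κ_2(A) = (32/5) / (8/185) = 148.0000
perturbation bound = 148.0000·1/57 = 2.5965
solve Ax = b  →  x = [0.1131 0.1737 0.2812]
‖b‖₂ = 2.2361 and ‖x‖₂ = 0.3494
Δx = A⁻¹·δb where δb = 1/57·2.2361·d; ‖Δx‖ = 0.9072
realised ‖Δx‖/‖x‖ = 2.5965
realised/bound = 1 exactly: the bound is attained for this b and d


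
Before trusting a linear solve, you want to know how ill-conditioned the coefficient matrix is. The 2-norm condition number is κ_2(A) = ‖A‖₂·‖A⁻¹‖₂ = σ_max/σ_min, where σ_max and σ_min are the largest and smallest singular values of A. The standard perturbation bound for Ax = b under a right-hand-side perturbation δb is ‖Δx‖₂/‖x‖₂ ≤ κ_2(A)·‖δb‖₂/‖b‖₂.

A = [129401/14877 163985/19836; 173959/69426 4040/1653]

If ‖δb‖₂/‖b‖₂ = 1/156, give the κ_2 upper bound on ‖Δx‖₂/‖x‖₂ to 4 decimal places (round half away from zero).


1.8415

form AᵀA = [3554300888125/43379725284 161189059375/2065701204; 161189059375/2065701204 29241390625/393466896] with trace 32238593125/206324496 and determinant 244140625/825297984
char-poly roots: 625/4 and 390625/206324496
κ_2(A) = √(λ_max/λ_min) = √((625/4) / (390625/206324496)) = 287.2800
bound on ‖Δx‖/‖x‖: κ·ε = 287.2800·1/156 = 1.8415


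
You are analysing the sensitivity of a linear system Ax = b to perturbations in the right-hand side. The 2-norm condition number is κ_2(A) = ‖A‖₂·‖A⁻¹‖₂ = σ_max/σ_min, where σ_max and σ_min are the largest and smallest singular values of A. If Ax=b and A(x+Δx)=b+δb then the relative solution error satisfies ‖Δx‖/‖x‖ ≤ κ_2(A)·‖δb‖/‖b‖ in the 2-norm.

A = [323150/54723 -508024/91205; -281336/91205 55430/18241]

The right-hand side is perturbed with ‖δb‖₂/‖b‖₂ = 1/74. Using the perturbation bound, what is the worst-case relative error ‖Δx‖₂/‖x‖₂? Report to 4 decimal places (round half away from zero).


1.5000

M = AᵀA = [11498261476/259049025 -145987072/3453987; -145987072/3453987 1158825284/28783225]. tr(M)=26073352/308025, det(M)=4477456/7700625
λ_max, λ_min = (26073352/308025 ± √27183960702976/3795176025)/2 = 2116/25, 2116/308025
σ_max=√(2116/25)=(46/5), σ_min=√(2116/308025)=(46/555) → κ = 111.0000
worst-case relative error ≤ 111.0000 × 1/74 = 1.5000


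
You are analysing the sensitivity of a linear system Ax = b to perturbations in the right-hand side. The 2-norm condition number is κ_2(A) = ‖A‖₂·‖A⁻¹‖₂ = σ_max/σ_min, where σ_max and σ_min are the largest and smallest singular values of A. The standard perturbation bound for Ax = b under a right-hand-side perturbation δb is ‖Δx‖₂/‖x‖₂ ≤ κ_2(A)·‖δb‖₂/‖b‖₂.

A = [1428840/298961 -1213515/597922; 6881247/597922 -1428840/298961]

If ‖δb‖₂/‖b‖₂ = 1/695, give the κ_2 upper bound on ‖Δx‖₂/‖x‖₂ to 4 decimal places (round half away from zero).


form AᵀA = [328508255961/2115448036 -34219289160/528862009; -34219289160/528862009 57035228625/2115448036] with trace 1140661197/6258722 and determinant 13286025/50069776
char-poly roots: 729/4 and 18225/12517444
σ_max=√(729/4)=(27/2), σ_min=√(18225/12517444)=(135/3538) → κ = 353.8000
κ_2(A)·‖δb‖/‖b‖ = 0.5091

0.5091


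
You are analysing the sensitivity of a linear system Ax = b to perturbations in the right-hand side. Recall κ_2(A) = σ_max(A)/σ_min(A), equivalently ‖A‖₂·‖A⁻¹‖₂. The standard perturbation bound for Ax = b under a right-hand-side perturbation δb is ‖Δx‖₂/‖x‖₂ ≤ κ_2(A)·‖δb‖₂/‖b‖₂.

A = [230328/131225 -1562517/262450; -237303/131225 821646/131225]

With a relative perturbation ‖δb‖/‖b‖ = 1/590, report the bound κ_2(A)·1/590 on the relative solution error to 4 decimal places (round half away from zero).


0.6136

AᵀA = [130040073/20475625 -445808286/20475625; -445808286/20475625 6113992833/81902500]; tr = 10614645/131044, det = 6561/131044
eigenvalues of AᵀA: λ = (tr ± √(tr²−4·det))/2 = 81, 81/131044
κ_2(A) = √(λ_max/λ_min) = √(81 / (81/131044)) = 362.0000
perturbation bound = 362.0000·1/590 = 0.6136


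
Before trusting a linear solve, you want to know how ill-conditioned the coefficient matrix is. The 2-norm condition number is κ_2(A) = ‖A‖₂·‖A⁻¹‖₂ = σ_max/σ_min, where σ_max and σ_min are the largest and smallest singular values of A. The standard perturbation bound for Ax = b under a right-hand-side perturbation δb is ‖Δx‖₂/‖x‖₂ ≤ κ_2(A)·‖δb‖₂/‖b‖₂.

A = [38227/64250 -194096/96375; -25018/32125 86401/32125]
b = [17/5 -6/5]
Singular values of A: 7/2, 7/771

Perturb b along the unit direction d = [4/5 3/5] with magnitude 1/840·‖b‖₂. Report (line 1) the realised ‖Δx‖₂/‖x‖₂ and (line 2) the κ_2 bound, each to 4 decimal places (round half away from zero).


from the listed singular values, σ₁ = 7/2, σ_n = 7/771
κ_2(A) = (7/2) / (7/771) = 385.5000
worst-case relative error ≤ 385.5000 × 1/840 = 0.4589
solve Ax = b  →  x = [211.7143 60.8571]
2-norm of b is 3.6056; of x, 220.2874
δb = ε·‖b‖·d = [0.0034 0.0026]; solving A·Δx = δb gives ‖Δx‖ = 0.4728
relative error = 0.0021
tightness: 0.0021 against a bound of 0.4589 (unrounded ratio ≈ 0.0047)

0.0021
0.4589


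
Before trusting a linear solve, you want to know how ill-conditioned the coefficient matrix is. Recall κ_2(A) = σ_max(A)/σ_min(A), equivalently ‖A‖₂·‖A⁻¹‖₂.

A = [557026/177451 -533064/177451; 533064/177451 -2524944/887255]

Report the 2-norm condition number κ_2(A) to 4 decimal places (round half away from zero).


395.6250

M = AᵀA = [706819492/37442161 -3365766096/187210805; -3365766096/187210805 16027672896/936054025]. tr(M)=40069156/1113025, det(M)=9216/1113025
solving λ² − 40069156/1113025·λ + 9216/1113025 = 0 gives λ = 36, 256/1113025
κ_2(A) = √(λ_max/λ_min) = √(36 / (256/1113025)) = 395.6250


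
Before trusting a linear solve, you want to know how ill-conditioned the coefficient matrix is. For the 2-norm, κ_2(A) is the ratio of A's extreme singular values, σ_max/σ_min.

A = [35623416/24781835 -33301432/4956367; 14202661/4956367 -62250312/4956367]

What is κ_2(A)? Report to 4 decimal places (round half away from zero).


M = AᵀA = [21840544133329/2125049640025 -19401076671048/425009928005; -19401076671048/425009928005 17245974800512/85001985601]. tr(M)=269476451009/1264158025, det(M)=1817487424/1264158025
char-poly roots: 5329/25 and 341056/50566321
σ_max=√(5329/25)=(73/5), σ_min=√(341056/50566321)=(584/7111) → κ = 177.7750

177.7750


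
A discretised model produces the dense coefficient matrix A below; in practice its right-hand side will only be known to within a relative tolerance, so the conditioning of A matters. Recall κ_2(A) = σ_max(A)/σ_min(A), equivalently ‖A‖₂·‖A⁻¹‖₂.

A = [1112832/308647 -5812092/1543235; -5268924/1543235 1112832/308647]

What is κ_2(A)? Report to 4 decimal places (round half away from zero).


367.0000

M = AᵀA = [69823349136/2831836225 -14662674432/566367245; -14662674432/566367245 76980130704/2831836225]. tr(M)=34911648/673445, det(M)=1679616/84180625
λ_max, λ_min = (34911648/673445 ± √30469674248699904/11338204200625)/2 = 1296/25, 1296/3367225
so κ_2 = √((1296/25) / (1296/3367225)) = 367.0000


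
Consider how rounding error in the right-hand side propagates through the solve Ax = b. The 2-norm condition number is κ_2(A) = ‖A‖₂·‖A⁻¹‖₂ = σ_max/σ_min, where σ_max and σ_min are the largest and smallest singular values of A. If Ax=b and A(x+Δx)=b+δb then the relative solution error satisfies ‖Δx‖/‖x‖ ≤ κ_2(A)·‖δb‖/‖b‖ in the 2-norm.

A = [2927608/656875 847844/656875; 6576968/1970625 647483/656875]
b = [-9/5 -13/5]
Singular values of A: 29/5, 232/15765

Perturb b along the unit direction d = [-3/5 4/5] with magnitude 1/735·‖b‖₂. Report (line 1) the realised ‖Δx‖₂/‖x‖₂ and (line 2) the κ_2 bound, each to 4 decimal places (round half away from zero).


0.0043
0.5362

largest singular value 29/5, smallest 232/15765
κ = σ_max/σ_min = (29/5)/(232/15765) = 394.1250
κ_2(A)·‖δb‖/‖b‖ = 0.5362
solve Ax = b  →  x = [18.5302 -65.3793]
2-norm of b is 3.1623; of x, 67.9546
re-solving with b+δb shifts x by Δx of norm 0.2924
dividing the unrounded norms, ‖Δx‖/‖x‖ = 0.0043
realised/bound (from unrounded values) ≈ 0.0080


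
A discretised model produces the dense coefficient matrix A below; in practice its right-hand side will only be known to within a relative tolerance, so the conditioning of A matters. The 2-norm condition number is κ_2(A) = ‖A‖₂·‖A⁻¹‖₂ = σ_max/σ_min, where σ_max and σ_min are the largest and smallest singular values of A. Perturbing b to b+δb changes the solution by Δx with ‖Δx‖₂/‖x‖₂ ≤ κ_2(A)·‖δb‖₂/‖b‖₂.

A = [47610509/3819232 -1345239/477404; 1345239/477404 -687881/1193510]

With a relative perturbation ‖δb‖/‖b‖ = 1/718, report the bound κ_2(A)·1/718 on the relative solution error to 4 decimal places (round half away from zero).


form AᵀA = [1417358308825/8677295104 -199311955479/5423309440; -199311955479/5423309440 28039512349/3389568400] with trace 22146630881/129049600 and determinant 294499921/516198400
λ_max, λ_min = (22146630881/129049600 ± √490435254282257754561/16653799260160000)/2 = 17161/100, 17161/5161984
κ_2(A) = √(λ_max/λ_min) = √((17161/100) / (17161/5161984)) = 227.2000
perturbation bound = 227.2000·1/718 = 0.3164

0.3164


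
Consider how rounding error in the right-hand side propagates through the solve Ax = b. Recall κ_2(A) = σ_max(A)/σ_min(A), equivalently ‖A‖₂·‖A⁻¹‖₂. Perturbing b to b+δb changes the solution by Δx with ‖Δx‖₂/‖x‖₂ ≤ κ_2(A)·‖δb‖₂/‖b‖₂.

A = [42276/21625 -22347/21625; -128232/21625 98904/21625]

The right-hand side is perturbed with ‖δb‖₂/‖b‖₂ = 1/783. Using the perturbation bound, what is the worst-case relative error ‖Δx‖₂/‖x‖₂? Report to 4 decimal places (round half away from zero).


M = AᵀA = [145845648/3741125 -109019196/3741125; -109019196/3741125 82251117/3741125]. tr(M)=45619353/748225, det(M)=148060224/18705625
solving λ² − 45619353/748225·λ + 148060224/18705625 = 0 gives λ = 1521/25, 97344/748225
κ_2(A) = √(λ_max/λ_min) = √((1521/25) / (97344/748225)) = 21.6250
κ_2(A)·‖δb‖/‖b‖ = 0.0276

0.0276


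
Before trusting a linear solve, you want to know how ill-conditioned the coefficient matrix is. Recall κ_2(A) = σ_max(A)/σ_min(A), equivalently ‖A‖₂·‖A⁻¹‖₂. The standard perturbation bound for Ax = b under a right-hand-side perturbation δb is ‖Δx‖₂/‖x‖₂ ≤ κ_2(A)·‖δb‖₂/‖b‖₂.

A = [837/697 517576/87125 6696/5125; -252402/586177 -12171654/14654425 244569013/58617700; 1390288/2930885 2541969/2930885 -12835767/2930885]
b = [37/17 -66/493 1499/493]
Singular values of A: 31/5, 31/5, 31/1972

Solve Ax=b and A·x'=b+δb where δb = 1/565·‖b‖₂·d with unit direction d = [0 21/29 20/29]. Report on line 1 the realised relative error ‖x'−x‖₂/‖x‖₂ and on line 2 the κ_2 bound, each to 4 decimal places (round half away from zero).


largest singular value 31/5, smallest 31/1972
condition number: (31/5) ÷ (31/1972) = 394.4000
bound on ‖Δx‖/‖x‖: κ·ε = 394.4000·1/565 = 0.6981
solve Ax = b  →  x = [124.2290 -26.4025 7.5327]
‖b‖₂ = 3.7417 and ‖x‖₂ = 127.2268
Δx = A⁻¹·δb where δb = 1/565·3.7417·d; ‖Δx‖ = 0.4213
dividing the unrounded norms, ‖Δx‖/‖x‖ = 0.0033
so the bound overstates the realised error by a factor of ≈ 210.8174 (computed from the unrounded values)

0.0033
0.6981


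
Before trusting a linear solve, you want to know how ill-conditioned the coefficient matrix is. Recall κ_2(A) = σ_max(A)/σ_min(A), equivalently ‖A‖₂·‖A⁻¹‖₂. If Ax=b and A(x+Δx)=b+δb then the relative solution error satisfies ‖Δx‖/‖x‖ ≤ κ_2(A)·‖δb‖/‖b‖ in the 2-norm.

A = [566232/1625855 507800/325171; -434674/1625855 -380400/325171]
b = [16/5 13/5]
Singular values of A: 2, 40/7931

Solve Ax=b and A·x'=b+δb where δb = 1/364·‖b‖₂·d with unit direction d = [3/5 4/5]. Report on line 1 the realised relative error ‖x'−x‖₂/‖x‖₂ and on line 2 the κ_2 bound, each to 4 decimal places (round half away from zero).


σ_max = 2, σ_min = 40/7931
condition number: 2 ÷ (40/7931) = 396.5500
bound on ‖Δx‖/‖x‖: κ·ε = 396.5500·1/364 = 1.0894
solve Ax = b  →  x = [-773.6463 174.5829]
‖b‖ = 4.1231, ‖x‖ = 793.1002
re-solving with b+δb shifts x by Δx of norm 2.2459
dividing the unrounded norms, ‖Δx‖/‖x‖ = 0.0028
so the bound overstates the realised error by a factor of ≈ 384.7101 (computed from the unrounded values)

0.0028
1.0894


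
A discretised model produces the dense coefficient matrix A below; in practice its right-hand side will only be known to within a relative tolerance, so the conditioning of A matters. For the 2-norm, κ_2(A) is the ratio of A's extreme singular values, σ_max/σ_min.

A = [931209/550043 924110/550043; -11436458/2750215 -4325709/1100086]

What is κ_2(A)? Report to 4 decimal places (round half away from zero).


form AᵀA = [902197198981/44755518025 171823031919/8951103605; 171823031919/8951103605 130932991249/7160882884] with trace 8183250389/212868100 and determinant 923521/8514724
solving λ² − 8183250389/212868100·λ + 923521/8514724 = 0 gives λ = 961/25, 24025/8514724
κ = σ_max/σ_min = (31/5)/(155/2918) = 116.7200

116.7200


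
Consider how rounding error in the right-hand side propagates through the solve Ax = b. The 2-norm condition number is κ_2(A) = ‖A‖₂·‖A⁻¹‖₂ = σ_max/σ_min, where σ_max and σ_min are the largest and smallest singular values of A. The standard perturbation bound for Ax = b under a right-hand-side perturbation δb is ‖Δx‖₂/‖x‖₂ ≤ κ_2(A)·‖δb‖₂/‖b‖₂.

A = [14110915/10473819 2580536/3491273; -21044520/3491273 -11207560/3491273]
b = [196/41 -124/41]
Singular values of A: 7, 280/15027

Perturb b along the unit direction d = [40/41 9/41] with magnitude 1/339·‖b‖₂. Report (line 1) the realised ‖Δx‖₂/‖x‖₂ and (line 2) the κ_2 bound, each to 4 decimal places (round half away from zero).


σ_max = 7, σ_min = 280/15027
κ_2(A) = 7 / (280/15027) = 375.6750
perturbation bound = 375.6750·1/339 = 1.1082
solve Ax = b  →  x = [-100.5176 189.6849]
‖b‖₂ = 5.6569 and ‖x‖₂ = 214.6722
δb = ε·‖b‖·d = [0.0163 0.0037]; solving A·Δx = δb gives ‖Δx‖ = 0.8955
realised ‖Δx‖/‖x‖ = 0.0042
tightness: 0.0042 against a bound of 1.1082 (unrounded ratio ≈ 0.0038)

0.0042
1.1082


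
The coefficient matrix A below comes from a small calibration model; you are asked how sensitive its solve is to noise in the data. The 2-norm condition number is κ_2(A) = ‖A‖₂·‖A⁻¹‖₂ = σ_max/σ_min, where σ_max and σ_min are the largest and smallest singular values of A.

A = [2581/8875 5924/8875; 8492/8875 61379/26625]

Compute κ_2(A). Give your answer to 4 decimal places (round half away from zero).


M = AᵀA = [126041/126025 181472/75615; 181472/75615 6533161/1134225]. tr(M)=1533506/226845, det(M)=28561/28355625
eigenvalues of AᵀA: λ = (tr ± √(tr²−4·det))/2 = 169/25, 169/1134225
κ_2(A) = √(λ_max/λ_min) = √((169/25) / (169/1134225)) = 213.0000

213.0000


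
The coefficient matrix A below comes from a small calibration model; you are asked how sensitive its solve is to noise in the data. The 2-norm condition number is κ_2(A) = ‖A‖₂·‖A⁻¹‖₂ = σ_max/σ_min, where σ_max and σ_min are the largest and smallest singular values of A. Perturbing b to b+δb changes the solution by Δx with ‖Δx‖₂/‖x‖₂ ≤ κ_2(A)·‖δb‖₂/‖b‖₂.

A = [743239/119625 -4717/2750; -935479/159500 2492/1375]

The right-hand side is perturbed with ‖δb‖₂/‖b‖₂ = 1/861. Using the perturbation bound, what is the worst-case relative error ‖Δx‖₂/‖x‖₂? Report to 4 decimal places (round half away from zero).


0.0767

AᵀA = [3974924141/54450000 -48294337/2268750; -48294337/2268750 9418069/1512500]; tr = 34511797/435600, det = 62742241/43560000
solving λ² − 34511797/435600·λ + 62742241/43560000 = 0 gives λ = 7921/100, 7921/435600
κ_2(A) = √(λ_max/λ_min) = √((7921/100) / (7921/435600)) = 66.0000
perturbation bound = 66.0000·1/861 = 0.0767


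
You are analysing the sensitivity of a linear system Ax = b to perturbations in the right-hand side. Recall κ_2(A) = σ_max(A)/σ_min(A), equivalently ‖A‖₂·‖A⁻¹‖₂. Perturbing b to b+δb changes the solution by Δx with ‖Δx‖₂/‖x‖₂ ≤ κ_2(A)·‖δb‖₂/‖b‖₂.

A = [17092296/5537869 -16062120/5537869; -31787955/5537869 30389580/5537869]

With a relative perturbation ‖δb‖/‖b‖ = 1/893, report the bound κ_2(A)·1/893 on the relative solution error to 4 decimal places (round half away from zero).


0.3145

form AᵀA = [4507337943369/106117623049 -4292598999780/106117623049; -4292598999780/106117623049 4088298517200/106117623049] with trace 10220733009/126180289 and determinant 10497600/126180289
char-poly roots: 81 and 129600/126180289
κ = σ_max/σ_min = 9/(360/11233) = 280.8250
perturbation bound = 280.8250·1/893 = 0.3145


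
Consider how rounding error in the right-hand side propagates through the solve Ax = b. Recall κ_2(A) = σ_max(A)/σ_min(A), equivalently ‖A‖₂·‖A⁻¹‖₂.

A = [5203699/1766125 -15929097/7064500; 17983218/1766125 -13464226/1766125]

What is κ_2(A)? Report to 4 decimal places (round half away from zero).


353.2250

AᵀA = [560759380669/4990716025 -1682257074507/19962864100; -1682257074507/19962864100 5046883583521/79851456400]; tr = 560761346969/3194058256, det = 197262025/798514564
eigenvalues of AᵀA: λ = (tr ± √(tr²−4·det))/2 = 2809/16, 280900/199628641
so κ_2 = √((2809/16) / (280900/199628641)) = 353.2250


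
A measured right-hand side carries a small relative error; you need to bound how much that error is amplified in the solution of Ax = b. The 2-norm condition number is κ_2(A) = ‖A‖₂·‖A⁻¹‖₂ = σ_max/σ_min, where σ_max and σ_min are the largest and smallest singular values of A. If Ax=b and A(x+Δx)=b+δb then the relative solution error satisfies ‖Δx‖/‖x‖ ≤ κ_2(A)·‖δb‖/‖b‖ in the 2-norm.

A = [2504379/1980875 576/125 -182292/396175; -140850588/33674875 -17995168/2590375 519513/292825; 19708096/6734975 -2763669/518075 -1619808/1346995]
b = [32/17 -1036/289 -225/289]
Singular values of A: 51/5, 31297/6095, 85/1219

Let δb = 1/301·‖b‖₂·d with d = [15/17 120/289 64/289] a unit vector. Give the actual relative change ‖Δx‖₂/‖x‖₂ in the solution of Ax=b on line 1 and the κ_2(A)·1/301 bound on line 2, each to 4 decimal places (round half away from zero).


from the listed singular values, σ₁ = 51/5, σ_n = 85/1219
condition number: (51/5) ÷ (85/1219) = 146.2800
bound on ‖Δx‖/‖x‖: κ·ε = 146.2800·1/301 = 0.4860
solve Ax = b  →  x = [0.2739 0.3219 -0.1141]
‖b‖ = 4.1231, ‖x‖ = 0.4379
with δb = [0.0121 0.0057 0.0030], A·Δx = δb → ‖Δx‖ = 0.1964
relative error = 0.4487
so the bound overstates the realised error by a factor of ≈ 1.0832 (computed from the unrounded values)

0.4487
0.4860


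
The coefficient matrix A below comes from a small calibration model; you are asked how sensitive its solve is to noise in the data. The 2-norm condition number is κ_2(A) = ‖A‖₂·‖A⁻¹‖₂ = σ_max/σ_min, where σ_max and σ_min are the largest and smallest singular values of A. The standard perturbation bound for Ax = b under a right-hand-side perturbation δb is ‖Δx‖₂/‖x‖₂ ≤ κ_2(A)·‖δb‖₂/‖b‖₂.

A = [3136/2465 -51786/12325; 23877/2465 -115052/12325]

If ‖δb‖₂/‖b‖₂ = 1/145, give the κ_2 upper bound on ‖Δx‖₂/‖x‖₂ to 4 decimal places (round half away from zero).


0.0469

AᵀA = [799925/8381 -802620/8381; -802620/8381 878276/8381]; tr = 57869/289, det = 240100/289
eigenvalues of AᵀA: λ = (tr ± √(tr²−4·det))/2 = 196, 1225/289
so κ_2 = √(196 / (1225/289)) = 6.8000
worst-case relative error ≤ 6.8000 × 1/145 = 0.0469
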